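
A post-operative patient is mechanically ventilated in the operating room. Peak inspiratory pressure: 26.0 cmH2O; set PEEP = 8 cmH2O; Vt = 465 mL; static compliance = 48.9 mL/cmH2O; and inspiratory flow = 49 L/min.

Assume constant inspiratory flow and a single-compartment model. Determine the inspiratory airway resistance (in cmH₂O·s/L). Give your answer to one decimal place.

Flow: 49 L/min ÷ 60 = 0.8167 L/s.
Equation of motion (constant flow): PIP = Vt/C + R·V̇ + PEEP.
R·V̇ = PIP − Vt/C − PEEP = 26.0 − 465/48.9 − 8 = 26.0 − 9.509 − 8 = 8.491 cmH2O.
R = 8.491 / 0.8167 = 10.397 cmH2O·s/L.

10.4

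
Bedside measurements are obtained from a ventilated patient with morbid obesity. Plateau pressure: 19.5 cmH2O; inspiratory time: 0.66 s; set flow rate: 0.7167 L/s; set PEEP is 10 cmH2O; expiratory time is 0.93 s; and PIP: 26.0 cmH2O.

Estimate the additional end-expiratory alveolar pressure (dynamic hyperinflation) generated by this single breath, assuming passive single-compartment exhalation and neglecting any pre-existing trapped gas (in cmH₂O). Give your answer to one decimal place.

Vt = flow × Ti = 0.7167 L/s × 0.66 s × 1000 mL/L = 473.02 mL.
R = (PIP − Pplat)/V̇ = (26.0 − 19.5) / 0.7167 = 6.5/0.7167 = 9.069 cmH2O·s/L.
C = Vt/(Pplat − PEEP) = 473.02 / (19.5 − 10) = 473.02/9.5 = 49.792 mL/cmH2O.
τ = R × C = 9.069 × 0.04979 L/cmH2O = 0.4515 s.
Fraction remaining = e^(−Te/τ) = e^(−0.93/0.4515) = 0.1275; trapped volume = 473.02 × 0.1275 = 60.31 mL.
Additional alveolar pressure from trapping ≈ V_trapped / C = 60.31 / 49.792 = 1.211 cmH2O.

1.2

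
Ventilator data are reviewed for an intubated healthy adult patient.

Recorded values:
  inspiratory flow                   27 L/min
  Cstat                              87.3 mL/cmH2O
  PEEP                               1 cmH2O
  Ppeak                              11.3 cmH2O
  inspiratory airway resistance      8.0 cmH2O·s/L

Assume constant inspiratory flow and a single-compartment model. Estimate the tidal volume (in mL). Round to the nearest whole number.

Flow: 27 L/min ÷ 60 = 0.45 L/s.
Equation of motion (constant flow): PIP = Vt/C + R·V̇ + PEEP.
Vt/C = PIP − R·V̇ − PEEP = 11.3 − 3.6 − 1 = 6.7 cmH2O.
Vt = C × 6.7 = 87.3 × 6.7 = 584.91 mL.

585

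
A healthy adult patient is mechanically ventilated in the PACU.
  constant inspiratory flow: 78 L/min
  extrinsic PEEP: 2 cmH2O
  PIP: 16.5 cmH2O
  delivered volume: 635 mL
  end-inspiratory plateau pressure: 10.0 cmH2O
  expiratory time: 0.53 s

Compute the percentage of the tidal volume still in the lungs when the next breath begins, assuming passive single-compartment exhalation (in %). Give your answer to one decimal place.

26.3

Flow: 78 L/min ÷ 60 = 1.3 L/s.
R = (PIP − Pplat)/V̇ = (16.5 − 10.0) / 1.3 = 6.5/1.3 = 5.0 cmH2O·s/L.
C = Vt/(Pplat − PEEP) = 635.0 / (10.0 − 2) = 635.0/8.0 = 79.375 mL/cmH2O.
τ = R × C = 5.0 × 0.07938 L/cmH2O = 0.3969 s.
Fraction remaining at end-expiration = e^(−Te/τ) = e^(−0.53/0.3969) = 0.2631 → 26.31%.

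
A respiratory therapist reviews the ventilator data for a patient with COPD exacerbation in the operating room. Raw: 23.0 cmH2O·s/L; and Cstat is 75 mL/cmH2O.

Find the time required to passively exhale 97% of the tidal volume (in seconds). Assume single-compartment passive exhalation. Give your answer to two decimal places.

τ = R × C = 23.0 × 75 mL/cmH2O = 23.0 × 0.075 L/cmH2O = 1.725 s.
Exhaled fraction f = 1 − e^(−t/τ) → t = −τ·ln(1 − f) = −1.725·ln(0.03) = 6.049 s.

6.05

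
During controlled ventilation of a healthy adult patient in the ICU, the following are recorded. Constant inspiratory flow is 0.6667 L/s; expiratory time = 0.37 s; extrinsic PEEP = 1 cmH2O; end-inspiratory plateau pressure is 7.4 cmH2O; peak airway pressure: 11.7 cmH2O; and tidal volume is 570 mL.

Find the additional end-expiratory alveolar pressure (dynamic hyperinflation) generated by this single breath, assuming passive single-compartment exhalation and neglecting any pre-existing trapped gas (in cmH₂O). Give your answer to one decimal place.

R = (PIP − Pplat)/V̇ = (11.7 − 7.4) / 0.6667 = 4.3/0.6667 = 6.45 cmH2O·s/L.
C = Vt/(Pplat − PEEP) = 570.0 / (7.4 − 1) = 570.0/6.4 = 89.063 mL/cmH2O.
τ = R × C = 6.45 × 0.08906 L/cmH2O = 0.5744 s.
Fraction remaining = e^(−Te/τ) = e^(−0.37/0.5744) = 0.5251; trapped volume = 570.0 × 0.5251 = 299.31 mL.
Additional alveolar pressure from trapping ≈ V_trapped / C = 299.31 / 89.063 = 3.361 cmH2O.

3.4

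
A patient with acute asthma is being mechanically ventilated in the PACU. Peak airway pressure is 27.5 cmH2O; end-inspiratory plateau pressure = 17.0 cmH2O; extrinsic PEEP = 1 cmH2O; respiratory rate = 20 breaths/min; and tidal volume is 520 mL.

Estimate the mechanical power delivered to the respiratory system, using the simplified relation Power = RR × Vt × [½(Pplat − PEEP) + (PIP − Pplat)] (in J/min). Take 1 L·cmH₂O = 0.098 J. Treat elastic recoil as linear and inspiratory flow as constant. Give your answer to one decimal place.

Per-breath work = Vt × [½(Pplat−PEEP) + (PIP−Pplat)] = 0.520 × [0.5×16.0 + 10.5] = 0.520 × 18.5 = 9.62 L·cmH2O.
Power = 20 × 9.62 = 192.4 L·cmH2O/min.
× 0.098 J/(L·cmH2O) → 18.855 J/min.

18.9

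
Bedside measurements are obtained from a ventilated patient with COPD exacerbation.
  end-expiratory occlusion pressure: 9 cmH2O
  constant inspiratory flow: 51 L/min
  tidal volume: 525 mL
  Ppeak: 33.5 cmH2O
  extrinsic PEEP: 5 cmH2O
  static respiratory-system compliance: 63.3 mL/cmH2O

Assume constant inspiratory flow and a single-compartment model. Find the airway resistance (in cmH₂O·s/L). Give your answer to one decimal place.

19.1

Flow: 51 L/min ÷ 60 = 0.85 L/s.
Total PEEP = 9 cmH2O (set 5 + intrinsic 4); this is the baseline alveolar pressure.
Equation of motion (constant flow): PIP = Vt/C + R·V̇ + PEEP.
R·V̇ = PIP − Vt/C − PEEP = 33.5 − 525/63.3 − 9 = 33.5 − 8.294 − 9 = 16.206 cmH2O.
R = 16.206 / 0.85 = 19.066 cmH2O·s/L.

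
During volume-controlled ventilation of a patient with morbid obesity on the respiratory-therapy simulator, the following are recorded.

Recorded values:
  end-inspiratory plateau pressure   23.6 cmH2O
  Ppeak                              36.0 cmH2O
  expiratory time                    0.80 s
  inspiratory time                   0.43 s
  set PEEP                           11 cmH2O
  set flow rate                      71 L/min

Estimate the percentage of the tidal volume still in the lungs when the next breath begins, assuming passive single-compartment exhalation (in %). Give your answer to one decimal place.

Flow: 71 L/min ÷ 60 = 1.1833 L/s.
Vt = flow × Ti = 1.1833 L/s × 0.43 s × 1000 mL/L = 508.82 mL.
R = (PIP − Pplat)/V̇ = (36.0 − 23.6) / 1.1833 = 12.4/1.1833 = 10.479 cmH2O·s/L.
C = Vt/(Pplat − PEEP) = 508.82 / (23.6 − 11) = 508.82/12.6 = 40.383 mL/cmH2O.
τ = R × C = 10.479 × 0.04038 L/cmH2O = 0.4231 s.
Fraction remaining at end-expiration = e^(−Te/τ) = e^(−0.80/0.4231) = 0.151 → 15.1%.

15.1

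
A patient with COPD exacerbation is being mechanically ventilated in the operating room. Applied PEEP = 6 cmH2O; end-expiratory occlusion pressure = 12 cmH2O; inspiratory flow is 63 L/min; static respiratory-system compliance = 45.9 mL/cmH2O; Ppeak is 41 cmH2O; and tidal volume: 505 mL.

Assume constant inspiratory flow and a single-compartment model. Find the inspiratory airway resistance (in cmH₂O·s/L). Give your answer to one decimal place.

Flow: 63 L/min ÷ 60 = 1.05 L/s.
Total PEEP = 12 cmH2O (set 6 + intrinsic 6); this is the baseline alveolar pressure.
Equation of motion (constant flow): PIP = Vt/C + R·V̇ + PEEP.
R·V̇ = PIP − Vt/C − PEEP = 41 − 505/45.9 − 12 = 41 − 11.002 − 12 = 17.998 cmH2O.
R = 17.998 / 1.05 = 17.141 cmH2O·s/L.

17.1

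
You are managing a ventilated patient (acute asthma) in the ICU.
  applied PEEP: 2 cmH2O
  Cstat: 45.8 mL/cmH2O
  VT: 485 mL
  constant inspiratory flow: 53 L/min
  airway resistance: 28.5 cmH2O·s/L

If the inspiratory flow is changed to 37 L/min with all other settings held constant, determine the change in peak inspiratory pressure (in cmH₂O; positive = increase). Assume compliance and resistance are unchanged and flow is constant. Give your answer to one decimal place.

-7.6

Flow: 53 L/min ÷ 60 = 0.8833 L/s.
New flow: 37 L/min ÷ 60 = 0.6167 L/s.
PIP = Vt/C + R·V̇ + PEEP (constant-flow equation of motion).
Only the resistive term changes: ΔPIP = R × ΔV̇ = 28.5 × (0.6167 − 0.8833) = 28.5 × -0.2666 = -7.598 cmH2O.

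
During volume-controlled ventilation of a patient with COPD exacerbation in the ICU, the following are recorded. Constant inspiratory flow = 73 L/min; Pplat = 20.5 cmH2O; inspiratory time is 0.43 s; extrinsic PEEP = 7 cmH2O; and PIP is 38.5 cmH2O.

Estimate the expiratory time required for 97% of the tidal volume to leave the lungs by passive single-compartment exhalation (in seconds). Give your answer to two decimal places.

2.01

Flow: 73 L/min ÷ 60 = 1.2167 L/s.
Vt = flow × Ti = 1.2167 L/s × 0.43 s × 1000 mL/L = 523.18 mL.
R = (PIP − Pplat)/V̇ = (38.5 − 20.5) / 1.2167 = 18.0/1.2167 = 14.794 cmH2O·s/L.
C = Vt/(Pplat − PEEP) = 523.18 / (20.5 − 7) = 523.18/13.5 = 38.754 mL/cmH2O.
τ = R × C = 14.794 × 0.03875 L/cmH2O = 0.5733 s.
t = −τ·ln(1 − 0.97) = −0.5733·ln(0.03) = 2.01 s.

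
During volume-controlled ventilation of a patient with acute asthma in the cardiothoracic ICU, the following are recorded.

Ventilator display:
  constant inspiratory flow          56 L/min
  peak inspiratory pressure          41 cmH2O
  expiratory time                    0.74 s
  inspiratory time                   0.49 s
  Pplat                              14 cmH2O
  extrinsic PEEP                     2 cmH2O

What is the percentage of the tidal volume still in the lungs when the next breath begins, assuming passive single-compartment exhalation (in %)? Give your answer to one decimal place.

Flow: 56 L/min ÷ 60 = 0.9333 L/s.
Vt = flow × Ti = 0.9333 L/s × 0.49 s × 1000 mL/L = 457.32 mL.
R = (PIP − Pplat)/V̇ = (41 − 14) / 0.9333 = 27.0/0.9333 = 28.93 cmH2O·s/L.
C = Vt/(Pplat − PEEP) = 457.32 / (14 − 2) = 457.32/12.0 = 38.11 mL/cmH2O.
τ = R × C = 28.93 × 0.03811 L/cmH2O = 1.103 s.
Fraction remaining at end-expiration = e^(−Te/τ) = e^(−0.74/1.103) = 0.5112 → 51.12%.

51.1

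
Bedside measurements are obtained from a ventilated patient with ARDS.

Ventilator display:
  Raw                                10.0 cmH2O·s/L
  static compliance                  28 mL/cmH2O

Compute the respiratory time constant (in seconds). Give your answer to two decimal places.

τ = R × C = 10.0 × 28 mL/cmH2O = 10.0 × 0.028 L/cmH2O = 0.28 s.

0.28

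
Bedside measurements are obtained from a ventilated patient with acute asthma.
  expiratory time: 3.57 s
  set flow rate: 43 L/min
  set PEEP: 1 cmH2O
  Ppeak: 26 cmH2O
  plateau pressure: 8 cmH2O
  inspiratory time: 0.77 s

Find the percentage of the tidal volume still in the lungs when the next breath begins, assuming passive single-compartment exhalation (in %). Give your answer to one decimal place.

Flow: 43 L/min ÷ 60 = 0.7167 L/s.
Vt = flow × Ti = 0.7167 L/s × 0.77 s × 1000 mL/L = 551.86 mL.
R = (PIP − Pplat)/V̇ = (26 − 8) / 0.7167 = 18.0/0.7167 = 25.115 cmH2O·s/L.
C = Vt/(Pplat − PEEP) = 551.86 / (8 − 1) = 551.86/7.0 = 78.837 mL/cmH2O.
τ = R × C = 25.115 × 0.07884 L/cmH2O = 1.98 s.
Fraction remaining at end-expiration = e^(−Te/τ) = e^(−3.57/1.98) = 0.1648 → 16.48%.

16.5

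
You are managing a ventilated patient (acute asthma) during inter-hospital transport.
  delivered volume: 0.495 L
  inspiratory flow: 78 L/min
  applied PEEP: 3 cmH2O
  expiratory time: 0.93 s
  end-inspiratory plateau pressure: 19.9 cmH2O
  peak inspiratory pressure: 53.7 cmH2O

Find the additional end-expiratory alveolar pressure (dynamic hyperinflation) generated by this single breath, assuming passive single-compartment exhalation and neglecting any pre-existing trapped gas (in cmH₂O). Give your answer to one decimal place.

Flow: 78 L/min ÷ 60 = 1.3 L/s.
R = (PIP − Pplat)/V̇ = (53.7 − 19.9) / 1.3 = 33.8/1.3 = 26.0 cmH2O·s/L.
C = Vt/(Pplat − PEEP) = 495.0 / (19.9 − 3) = 495.0/16.9 = 29.29 mL/cmH2O.
τ = R × C = 26.0 × 0.02929 L/cmH2O = 0.7615 s.
Fraction remaining = e^(−Te/τ) = e^(−0.93/0.7615) = 0.2949; trapped volume = 495.0 × 0.2949 = 145.98 mL.
Additional alveolar pressure from trapping ≈ V_trapped / C = 145.98 / 29.29 = 4.984 cmH2O.

5.0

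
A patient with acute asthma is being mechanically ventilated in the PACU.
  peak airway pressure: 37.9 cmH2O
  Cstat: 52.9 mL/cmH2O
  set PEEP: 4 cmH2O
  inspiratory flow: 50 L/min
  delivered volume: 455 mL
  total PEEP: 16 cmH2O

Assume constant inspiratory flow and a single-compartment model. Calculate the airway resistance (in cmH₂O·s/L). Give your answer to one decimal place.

Flow: 50 L/min ÷ 60 = 0.8333 L/s.
Total PEEP = 16 cmH2O (set 4 + intrinsic 12); this is the baseline alveolar pressure.
Equation of motion (constant flow): PIP = Vt/C + R·V̇ + PEEP.
R·V̇ = PIP − Vt/C − PEEP = 37.9 − 455/52.9 − 16 = 37.9 − 8.601 − 16 = 13.299 cmH2O.
R = 13.299 / 0.8333 = 15.959 cmH2O·s/L.

16.0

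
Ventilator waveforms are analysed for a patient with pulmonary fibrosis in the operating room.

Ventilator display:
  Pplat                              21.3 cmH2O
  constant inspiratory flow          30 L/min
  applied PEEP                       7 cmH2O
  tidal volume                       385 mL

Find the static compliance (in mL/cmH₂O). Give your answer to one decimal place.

Cstat = Vt / (Pplat − PEEP) = 385 / (21.3 − 7) = 385 / 14.3 = 26.923 mL/cmH2O.

26.9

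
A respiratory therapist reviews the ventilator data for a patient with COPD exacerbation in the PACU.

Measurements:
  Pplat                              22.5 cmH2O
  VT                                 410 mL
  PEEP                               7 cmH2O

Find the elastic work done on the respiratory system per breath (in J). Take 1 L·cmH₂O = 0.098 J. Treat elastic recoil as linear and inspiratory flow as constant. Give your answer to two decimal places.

Elastic work ≈ ½ × (Pplat − PEEP) × Vt = 0.5 × (22.5 − 7) × 0.410 L = 0.5 × 15.5 × 0.410 = 3.178 L·cmH2O.
× 0.098 J/(L·cmH2O) → 0.3114 J.

0.31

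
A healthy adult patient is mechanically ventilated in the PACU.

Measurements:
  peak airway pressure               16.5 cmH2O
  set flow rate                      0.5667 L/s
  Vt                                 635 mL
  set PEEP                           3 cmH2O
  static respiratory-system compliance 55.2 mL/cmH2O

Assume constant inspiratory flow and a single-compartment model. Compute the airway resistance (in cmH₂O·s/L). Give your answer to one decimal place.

Equation of motion (constant flow): PIP = Vt/C + R·V̇ + PEEP.
R·V̇ = PIP − Vt/C − PEEP = 16.5 − 635/55.2 − 3 = 16.5 − 11.504 − 3 = 1.996 cmH2O.
R = 1.996 / 0.5667 = 3.522 cmH2O·s/L.

3.5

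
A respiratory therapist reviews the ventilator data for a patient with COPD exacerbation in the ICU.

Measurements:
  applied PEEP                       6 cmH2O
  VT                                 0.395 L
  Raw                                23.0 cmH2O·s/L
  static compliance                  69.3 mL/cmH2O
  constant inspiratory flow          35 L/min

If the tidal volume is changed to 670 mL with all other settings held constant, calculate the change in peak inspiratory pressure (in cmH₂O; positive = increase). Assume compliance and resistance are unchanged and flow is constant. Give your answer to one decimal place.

4.0

PIP = Vt/C + R·V̇ + PEEP (constant-flow equation of motion).
Only the elastic term changes: ΔPIP = ΔVt / C = (670 − 395) / 69.3 = 3.968 cmH2O.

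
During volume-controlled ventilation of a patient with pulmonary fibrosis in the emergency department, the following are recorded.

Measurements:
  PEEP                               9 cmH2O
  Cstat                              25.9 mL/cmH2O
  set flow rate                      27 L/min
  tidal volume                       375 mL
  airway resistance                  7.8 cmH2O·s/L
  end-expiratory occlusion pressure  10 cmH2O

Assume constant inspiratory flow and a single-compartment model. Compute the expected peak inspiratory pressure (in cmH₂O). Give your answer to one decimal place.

Flow: 27 L/min ÷ 60 = 0.45 L/s.
Total PEEP = 10 cmH2O (set 9 + intrinsic 1); this is the baseline alveolar pressure.
Equation of motion (constant flow): PIP = Vt/C + R·V̇ + PEEP.
PIP = 375/25.9 + 7.8×0.45 + 10 = 14.479 + 3.51 + 10 = 27.989 cmH2O.

28.0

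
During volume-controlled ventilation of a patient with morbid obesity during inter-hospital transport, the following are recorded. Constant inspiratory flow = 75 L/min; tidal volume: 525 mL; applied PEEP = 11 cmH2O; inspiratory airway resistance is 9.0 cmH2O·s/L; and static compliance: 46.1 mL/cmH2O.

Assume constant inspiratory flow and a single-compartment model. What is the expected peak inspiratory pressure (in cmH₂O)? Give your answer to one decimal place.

Flow: 75 L/min ÷ 60 = 1.25 L/s.
Equation of motion (constant flow): PIP = Vt/C + R·V̇ + PEEP.
PIP = 525/46.1 + 9.0×1.25 + 11 = 11.388 + 11.25 + 11 = 33.638 cmH2O.

33.6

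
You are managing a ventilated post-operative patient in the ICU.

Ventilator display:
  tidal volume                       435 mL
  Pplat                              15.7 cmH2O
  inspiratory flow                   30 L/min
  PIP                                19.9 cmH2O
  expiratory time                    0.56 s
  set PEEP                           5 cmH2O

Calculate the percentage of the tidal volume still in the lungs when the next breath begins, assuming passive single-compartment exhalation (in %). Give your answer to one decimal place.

19.4

Flow: 30 L/min ÷ 60 = 0.5 L/s.
R = (PIP − Pplat)/V̇ = (19.9 − 15.7) / 0.5 = 4.2/0.5 = 8.4 cmH2O·s/L.
C = Vt/(Pplat − PEEP) = 435.0 / (15.7 − 5) = 435.0/10.7 = 40.654 mL/cmH2O.
τ = R × C = 8.4 × 0.04065 L/cmH2O = 0.3415 s.
Fraction remaining at end-expiration = e^(−Te/τ) = e^(−0.56/0.3415) = 0.194 → 19.4%.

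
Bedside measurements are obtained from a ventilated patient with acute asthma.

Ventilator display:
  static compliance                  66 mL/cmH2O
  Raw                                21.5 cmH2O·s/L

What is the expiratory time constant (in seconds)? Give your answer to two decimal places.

τ = R × C = 21.5 × 66 mL/cmH2O = 21.5 × 0.066 L/cmH2O = 1.419 s.

1.42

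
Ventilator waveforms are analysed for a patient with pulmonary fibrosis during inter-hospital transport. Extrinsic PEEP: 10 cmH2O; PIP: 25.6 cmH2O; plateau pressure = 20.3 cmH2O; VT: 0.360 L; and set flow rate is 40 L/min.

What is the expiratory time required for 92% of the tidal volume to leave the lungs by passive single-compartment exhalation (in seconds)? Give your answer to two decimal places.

0.70

Flow: 40 L/min ÷ 60 = 0.6667 L/s.
R = (PIP − Pplat)/V̇ = (25.6 − 20.3) / 0.6667 = 5.3/0.6667 = 7.95 cmH2O·s/L.
C = Vt/(Pplat − PEEP) = 360.0 / (20.3 − 10) = 360.0/10.3 = 34.951 mL/cmH2O.
τ = R × C = 7.95 × 0.03495 L/cmH2O = 0.2779 s.
t = −τ·ln(1 − 0.92) = −0.2779·ln(0.08) = 0.7019 s.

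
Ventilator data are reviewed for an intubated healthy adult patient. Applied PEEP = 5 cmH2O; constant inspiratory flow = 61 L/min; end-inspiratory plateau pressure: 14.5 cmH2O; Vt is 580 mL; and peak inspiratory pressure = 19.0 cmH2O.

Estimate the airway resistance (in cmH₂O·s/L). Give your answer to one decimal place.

Flow: 61 L/min ÷ 60 = 1.0167 L/s.
Raw = (PIP − Pplat) / flow = (19.0 − 14.5) / 1.0167 = 4.5 / 1.0167 = 4.426 cmH2O·s/L.

4.4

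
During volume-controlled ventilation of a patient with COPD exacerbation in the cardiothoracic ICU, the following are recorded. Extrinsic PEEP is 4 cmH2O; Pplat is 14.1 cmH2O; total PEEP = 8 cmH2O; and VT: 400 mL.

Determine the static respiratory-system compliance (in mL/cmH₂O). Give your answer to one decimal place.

End-expiratory occlusion gives total PEEP = 8 cmH2O (intrinsic PEEP = 8 − 4 = 4). Use total PEEP for the elastic gradient.
Cstat = Vt / (Pplat − PEEPtotal) = 400 / (14.1 − 8) = 400 / 6.1 = 65.574 mL/cmH2O.

65.6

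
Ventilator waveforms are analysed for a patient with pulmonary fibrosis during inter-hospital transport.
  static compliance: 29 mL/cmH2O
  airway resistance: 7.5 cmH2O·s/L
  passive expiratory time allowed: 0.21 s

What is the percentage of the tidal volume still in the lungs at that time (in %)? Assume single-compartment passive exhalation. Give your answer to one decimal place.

38.1

τ = R × C = 7.5 × 29 mL/cmH2O = 7.5 × 0.029 L/cmH2O = 0.2175 s.
Passive exhalation: V(t)/V₀ = e^(−t/τ) = e^(−0.21/0.2175) = 0.3808.
Fraction remaining = 0.3808 → 38.08%.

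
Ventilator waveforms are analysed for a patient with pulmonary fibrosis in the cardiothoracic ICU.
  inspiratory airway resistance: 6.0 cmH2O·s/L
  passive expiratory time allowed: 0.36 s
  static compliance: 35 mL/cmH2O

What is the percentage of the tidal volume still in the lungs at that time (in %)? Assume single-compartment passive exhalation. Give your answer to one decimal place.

τ = R × C = 6.0 × 35 mL/cmH2O = 6.0 × 0.035 L/cmH2O = 0.21 s.
Passive exhalation: V(t)/V₀ = e^(−t/τ) = e^(−0.36/0.21) = 0.1801.
Fraction remaining = 0.1801 → 18.01%.

18.0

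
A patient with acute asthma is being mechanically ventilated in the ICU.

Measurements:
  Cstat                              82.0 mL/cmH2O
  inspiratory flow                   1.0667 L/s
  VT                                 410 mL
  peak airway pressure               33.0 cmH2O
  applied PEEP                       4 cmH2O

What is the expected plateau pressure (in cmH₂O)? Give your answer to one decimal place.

Pplat = PEEP + Vt / Cstat = 4 + 410 / 82.0 = 4 + 5.0 = 9.0 cmH2O.

9.0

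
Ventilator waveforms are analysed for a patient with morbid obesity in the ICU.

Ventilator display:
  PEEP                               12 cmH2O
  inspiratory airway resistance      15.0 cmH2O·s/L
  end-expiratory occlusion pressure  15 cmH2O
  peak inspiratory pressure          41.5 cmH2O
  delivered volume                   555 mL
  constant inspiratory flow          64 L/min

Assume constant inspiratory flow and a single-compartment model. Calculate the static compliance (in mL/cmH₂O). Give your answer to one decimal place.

Flow: 64 L/min ÷ 60 = 1.0667 L/s.
Total PEEP = 15 cmH2O (set 12 + intrinsic 3); this is the baseline alveolar pressure.
Equation of motion (constant flow): PIP = Vt/C + R·V̇ + PEEP.
Vt/C = PIP − R·V̇ − PEEP = 41.5 − 15.0×1.0667 − 15 = 41.5 − 16.001 − 15 = 10.499 cmH2O.
C = Vt / 10.499 = 555 / 10.499 = 52.862 mL/cmH2O.

52.9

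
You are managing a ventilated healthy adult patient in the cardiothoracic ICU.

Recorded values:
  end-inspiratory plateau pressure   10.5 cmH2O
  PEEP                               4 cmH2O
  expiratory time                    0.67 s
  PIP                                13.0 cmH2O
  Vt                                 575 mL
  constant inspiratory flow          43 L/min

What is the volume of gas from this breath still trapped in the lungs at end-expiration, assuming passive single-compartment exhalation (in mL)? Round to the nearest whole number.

Flow: 43 L/min ÷ 60 = 0.7167 L/s.
R = (PIP − Pplat)/V̇ = (13.0 − 10.5) / 0.7167 = 2.5/0.7167 = 3.488 cmH2O·s/L.
C = Vt/(Pplat − PEEP) = 575.0 / (10.5 − 4) = 575.0/6.5 = 88.462 mL/cmH2O.
τ = R × C = 3.488 × 0.08846 L/cmH2O = 0.3085 s.
Fraction remaining = e^(−Te/τ) = e^(−0.67/0.3085) = 0.114.
Trapped volume = 575.0 × 0.114 = 65.55 mL.

66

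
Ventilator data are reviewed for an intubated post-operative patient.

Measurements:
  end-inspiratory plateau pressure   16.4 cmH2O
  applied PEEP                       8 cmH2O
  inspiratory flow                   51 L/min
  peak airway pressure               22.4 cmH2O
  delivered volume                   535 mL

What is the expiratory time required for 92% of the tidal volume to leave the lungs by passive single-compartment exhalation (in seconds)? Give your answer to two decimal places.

Flow: 51 L/min ÷ 60 = 0.85 L/s.
R = (PIP − Pplat)/V̇ = (22.4 − 16.4) / 0.85 = 6.0/0.85 = 7.059 cmH2O·s/L.
C = Vt/(Pplat − PEEP) = 535.0 / (16.4 − 8) = 535.0/8.4 = 63.69 mL/cmH2O.
τ = R × C = 7.059 × 0.06369 L/cmH2O = 0.4496 s.
t = −τ·ln(1 − 0.92) = −0.4496·ln(0.08) = 1.136 s.

1.14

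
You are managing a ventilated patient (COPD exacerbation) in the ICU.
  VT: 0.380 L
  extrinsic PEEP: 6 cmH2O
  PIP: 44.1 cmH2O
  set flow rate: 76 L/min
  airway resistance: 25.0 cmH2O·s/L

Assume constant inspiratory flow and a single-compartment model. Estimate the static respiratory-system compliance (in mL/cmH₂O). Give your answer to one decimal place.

Flow: 76 L/min ÷ 60 = 1.2667 L/s.
Equation of motion (constant flow): PIP = Vt/C + R·V̇ + PEEP.
Vt/C = PIP − R·V̇ − PEEP = 44.1 − 25.0×1.2667 − 6 = 44.1 − 31.668 − 6 = 6.432 cmH2O.
C = Vt / 6.432 = 380 / 6.432 = 59.08 mL/cmH2O.

59.1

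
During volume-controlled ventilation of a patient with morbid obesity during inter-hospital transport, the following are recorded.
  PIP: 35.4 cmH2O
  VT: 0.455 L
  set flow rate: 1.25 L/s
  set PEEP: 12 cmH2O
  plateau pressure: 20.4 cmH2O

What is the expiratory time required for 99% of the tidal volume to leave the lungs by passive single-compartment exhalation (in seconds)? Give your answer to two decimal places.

R = (PIP − Pplat)/V̇ = (35.4 − 20.4) / 1.25 = 15.0/1.25 = 12.0 cmH2O·s/L.
C = Vt/(Pplat − PEEP) = 455.0 / (20.4 − 12) = 455.0/8.4 = 54.167 mL/cmH2O.
τ = R × C = 12.0 × 0.05417 L/cmH2O = 0.65 s.
t = −τ·ln(1 − 0.99) = −0.65·ln(0.01) = 2.993 s.

2.99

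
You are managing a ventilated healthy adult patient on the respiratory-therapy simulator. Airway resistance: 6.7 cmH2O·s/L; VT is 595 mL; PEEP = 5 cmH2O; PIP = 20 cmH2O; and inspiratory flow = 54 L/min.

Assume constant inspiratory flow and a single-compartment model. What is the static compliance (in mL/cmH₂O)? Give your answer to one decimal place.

Flow: 54 L/min ÷ 60 = 0.9 L/s.
Equation of motion (constant flow): PIP = Vt/C + R·V̇ + PEEP.
Vt/C = PIP − R·V̇ − PEEP = 20 − 6.7×0.9 − 5 = 20 − 6.03 − 5 = 8.97 cmH2O.
C = Vt / 8.97 = 595 / 8.97 = 66.332 mL/cmH2O.

66.3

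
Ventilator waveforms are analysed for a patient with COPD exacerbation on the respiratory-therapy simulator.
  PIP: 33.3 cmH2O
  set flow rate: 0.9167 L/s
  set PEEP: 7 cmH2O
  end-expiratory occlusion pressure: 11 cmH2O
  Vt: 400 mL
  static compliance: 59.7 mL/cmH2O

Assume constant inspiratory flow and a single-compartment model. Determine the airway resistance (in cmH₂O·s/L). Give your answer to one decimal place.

Total PEEP = 11 cmH2O (set 7 + intrinsic 4); this is the baseline alveolar pressure.
Equation of motion (constant flow): PIP = Vt/C + R·V̇ + PEEP.
R·V̇ = PIP − Vt/C − PEEP = 33.3 − 400/59.7 − 11 = 33.3 − 6.7 − 11 = 15.6 cmH2O.
R = 15.6 / 0.9167 = 17.018 cmH2O·s/L.

17.0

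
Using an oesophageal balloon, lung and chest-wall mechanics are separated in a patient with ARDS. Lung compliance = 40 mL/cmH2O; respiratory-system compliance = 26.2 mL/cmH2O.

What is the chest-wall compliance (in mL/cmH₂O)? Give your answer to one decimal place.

1/Ccw = 1/Crs − 1/CL.
1/Ccw = 1/26.2 − 1/40 = 0.01317.
Ccw = 75.93 mL/cmH2O.

75.9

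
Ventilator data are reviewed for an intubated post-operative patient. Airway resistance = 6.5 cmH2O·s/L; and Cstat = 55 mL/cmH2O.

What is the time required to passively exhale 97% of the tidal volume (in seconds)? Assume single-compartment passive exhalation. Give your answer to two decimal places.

1.25

τ = R × C = 6.5 × 55 mL/cmH2O = 6.5 × 0.055 L/cmH2O = 0.3575 s.
Exhaled fraction f = 1 − e^(−t/τ) → t = −τ·ln(1 − f) = −0.3575·ln(0.03) = 1.254 s.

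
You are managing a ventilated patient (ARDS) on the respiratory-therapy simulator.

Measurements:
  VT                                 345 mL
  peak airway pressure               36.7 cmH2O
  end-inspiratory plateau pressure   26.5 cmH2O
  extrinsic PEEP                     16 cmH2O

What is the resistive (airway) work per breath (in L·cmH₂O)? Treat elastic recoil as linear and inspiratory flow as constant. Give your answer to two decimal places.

With constant inspiratory flow the resistive pressure is constant at PIP − Pplat = 36.7 − 26.5 = 10.2 cmH2O, so resistive work = 10.2 × 0.345 = 3.519 L·cmH2O.

3.52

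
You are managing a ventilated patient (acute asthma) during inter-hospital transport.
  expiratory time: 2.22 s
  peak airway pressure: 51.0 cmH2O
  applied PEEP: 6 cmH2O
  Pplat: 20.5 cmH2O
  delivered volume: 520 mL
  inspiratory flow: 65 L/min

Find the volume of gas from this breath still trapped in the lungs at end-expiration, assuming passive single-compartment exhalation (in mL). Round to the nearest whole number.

Flow: 65 L/min ÷ 60 = 1.0833 L/s.
R = (PIP − Pplat)/V̇ = (51.0 − 20.5) / 1.0833 = 30.5/1.0833 = 28.155 cmH2O·s/L.
C = Vt/(Pplat − PEEP) = 520.0 / (20.5 − 6) = 520.0/14.5 = 35.862 mL/cmH2O.
τ = R × C = 28.155 × 0.03586 L/cmH2O = 1.01 s.
Fraction remaining = e^(−Te/τ) = e^(−2.22/1.01) = 0.111.
Trapped volume = 520.0 × 0.111 = 57.72 mL.

58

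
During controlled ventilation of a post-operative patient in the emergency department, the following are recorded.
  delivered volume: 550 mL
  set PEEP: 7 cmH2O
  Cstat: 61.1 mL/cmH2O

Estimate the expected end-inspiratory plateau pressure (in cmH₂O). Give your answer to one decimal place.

16.0

Pplat = PEEP + Vt / Cstat = 7 + 550 / 61.1 = 7 + 9.002 = 16.002 cmH2O.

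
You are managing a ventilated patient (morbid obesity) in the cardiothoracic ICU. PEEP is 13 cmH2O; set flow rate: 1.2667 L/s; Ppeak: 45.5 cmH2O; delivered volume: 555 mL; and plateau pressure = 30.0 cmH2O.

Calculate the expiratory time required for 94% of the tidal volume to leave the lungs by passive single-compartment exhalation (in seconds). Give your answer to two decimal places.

R = (PIP − Pplat)/V̇ = (45.5 − 30.0) / 1.2667 = 15.5/1.2667 = 12.237 cmH2O·s/L.
C = Vt/(Pplat − PEEP) = 555.0 / (30.0 − 13) = 555.0/17.0 = 32.647 mL/cmH2O.
τ = R × C = 12.237 × 0.03265 L/cmH2O = 0.3995 s.
t = −τ·ln(1 − 0.94) = −0.3995·ln(0.06) = 1.124 s.

1.12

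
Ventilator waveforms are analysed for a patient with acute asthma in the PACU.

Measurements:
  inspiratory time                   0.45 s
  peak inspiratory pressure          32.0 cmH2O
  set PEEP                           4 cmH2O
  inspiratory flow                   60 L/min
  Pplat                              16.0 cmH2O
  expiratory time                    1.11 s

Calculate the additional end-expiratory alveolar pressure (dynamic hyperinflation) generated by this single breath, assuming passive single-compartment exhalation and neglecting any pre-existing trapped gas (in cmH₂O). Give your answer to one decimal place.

Flow: 60 L/min ÷ 60 = 1 L/s.
Vt = flow × Ti = 1 L/s × 0.45 s × 1000 mL/L = 450.0 mL.
R = (PIP − Pplat)/V̇ = (32.0 − 16.0) / 1 = 16.0/1 = 16.0 cmH2O·s/L.
C = Vt/(Pplat − PEEP) = 450.0 / (16.0 − 4) = 450.0/12.0 = 37.5 mL/cmH2O.
τ = R × C = 16.0 × 0.0375 L/cmH2O = 0.6 s.
Fraction remaining = e^(−Te/τ) = e^(−1.11/0.6) = 0.1572; trapped volume = 450.0 × 0.1572 = 70.74 mL.
Additional alveolar pressure from trapping ≈ V_trapped / C = 70.74 / 37.5 = 1.886 cmH2O.

1.9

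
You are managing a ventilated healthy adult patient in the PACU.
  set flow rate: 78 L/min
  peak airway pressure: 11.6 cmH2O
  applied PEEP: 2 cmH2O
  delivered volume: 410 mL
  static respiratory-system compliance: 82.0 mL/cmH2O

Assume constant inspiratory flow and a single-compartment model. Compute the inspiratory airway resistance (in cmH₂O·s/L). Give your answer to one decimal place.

3.5

Flow: 78 L/min ÷ 60 = 1.3 L/s.
Equation of motion (constant flow): PIP = Vt/C + R·V̇ + PEEP.
R·V̇ = PIP − Vt/C − PEEP = 11.6 − 410/82.0 − 2 = 11.6 − 5.0 − 2 = 4.6 cmH2O.
R = 4.6 / 1.3 = 3.538 cmH2O·s/L.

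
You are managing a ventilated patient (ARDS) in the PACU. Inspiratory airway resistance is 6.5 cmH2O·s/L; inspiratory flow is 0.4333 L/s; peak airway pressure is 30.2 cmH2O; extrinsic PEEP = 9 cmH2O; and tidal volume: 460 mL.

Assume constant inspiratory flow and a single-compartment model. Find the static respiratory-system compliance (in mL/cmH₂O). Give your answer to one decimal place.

25.0

Equation of motion (constant flow): PIP = Vt/C + R·V̇ + PEEP.
Vt/C = PIP − R·V̇ − PEEP = 30.2 − 6.5×0.4333 − 9 = 30.2 − 2.816 − 9 = 18.384 cmH2O.
C = Vt / 18.384 = 460 / 18.384 = 25.022 mL/cmH2O.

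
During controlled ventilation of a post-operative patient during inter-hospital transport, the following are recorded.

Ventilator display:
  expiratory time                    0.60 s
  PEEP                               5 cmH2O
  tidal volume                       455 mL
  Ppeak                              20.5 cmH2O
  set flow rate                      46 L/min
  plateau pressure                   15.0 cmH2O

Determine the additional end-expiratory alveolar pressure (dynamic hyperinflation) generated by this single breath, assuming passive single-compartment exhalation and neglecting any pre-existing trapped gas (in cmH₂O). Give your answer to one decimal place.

1.6

Flow: 46 L/min ÷ 60 = 0.7667 L/s.
R = (PIP − Pplat)/V̇ = (20.5 − 15.0) / 0.7667 = 5.5/0.7667 = 7.174 cmH2O·s/L.
C = Vt/(Pplat − PEEP) = 455.0 / (15.0 − 5) = 455.0/10.0 = 45.5 mL/cmH2O.
τ = R × C = 7.174 × 0.0455 L/cmH2O = 0.3264 s.
Fraction remaining = e^(−Te/τ) = e^(−0.60/0.3264) = 0.1591; trapped volume = 455.0 × 0.1591 = 72.391 mL.
Additional alveolar pressure from trapping ≈ V_trapped / C = 72.391 / 45.5 = 1.591 cmH2O.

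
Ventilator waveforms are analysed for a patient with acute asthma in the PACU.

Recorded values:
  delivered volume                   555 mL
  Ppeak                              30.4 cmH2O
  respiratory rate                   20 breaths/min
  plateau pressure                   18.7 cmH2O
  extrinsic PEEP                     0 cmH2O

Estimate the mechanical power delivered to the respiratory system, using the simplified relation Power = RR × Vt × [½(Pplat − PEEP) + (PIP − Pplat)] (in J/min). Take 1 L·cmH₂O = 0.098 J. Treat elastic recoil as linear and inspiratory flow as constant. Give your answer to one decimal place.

Per-breath work = Vt × [½(Pplat−PEEP) + (PIP−Pplat)] = 0.555 × [0.5×18.7 + 11.7] = 0.555 × 21.05 = 11.683 L·cmH2O.
Power = 20 × 11.683 = 233.66 L·cmH2O/min.
× 0.098 J/(L·cmH2O) → 22.899 J/min.

22.9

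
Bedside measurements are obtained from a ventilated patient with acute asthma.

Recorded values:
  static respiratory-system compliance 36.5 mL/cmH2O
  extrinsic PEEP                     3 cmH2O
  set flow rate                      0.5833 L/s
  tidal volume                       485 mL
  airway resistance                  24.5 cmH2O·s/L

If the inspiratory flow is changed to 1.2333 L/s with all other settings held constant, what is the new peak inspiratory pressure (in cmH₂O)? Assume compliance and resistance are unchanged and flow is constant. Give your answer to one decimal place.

PIP = Vt/C + R·V̇ + PEEP (constant-flow equation of motion).
Only the resistive term changes: ΔPIP = R × ΔV̇ = 24.5 × (1.2333 − 0.5833) = 24.5 × 0.65 = 15.925 cmH2O.
Original PIP = 485/36.5 + 24.5×0.5833 + 3 = 30.579 cmH2O; new PIP = 30.579 + (15.925) = 46.504 cmH2O.

46.5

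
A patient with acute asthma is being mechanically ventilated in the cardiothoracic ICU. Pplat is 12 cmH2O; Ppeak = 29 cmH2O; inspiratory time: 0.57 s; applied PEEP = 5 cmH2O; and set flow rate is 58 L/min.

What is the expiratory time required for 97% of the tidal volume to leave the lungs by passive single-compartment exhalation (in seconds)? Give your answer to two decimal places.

Flow: 58 L/min ÷ 60 = 0.9667 L/s.
Vt = flow × Ti = 0.9667 L/s × 0.57 s × 1000 mL/L = 551.02 mL.
R = (PIP − Pplat)/V̇ = (29 − 12) / 0.9667 = 17.0/0.9667 = 17.586 cmH2O·s/L.
C = Vt/(Pplat − PEEP) = 551.02 / (12 − 5) = 551.02/7.0 = 78.717 mL/cmH2O.
τ = R × C = 17.586 × 0.07872 L/cmH2O = 1.384 s.
t = −τ·ln(1 − 0.97) = −1.384·ln(0.03) = 4.853 s.

4.85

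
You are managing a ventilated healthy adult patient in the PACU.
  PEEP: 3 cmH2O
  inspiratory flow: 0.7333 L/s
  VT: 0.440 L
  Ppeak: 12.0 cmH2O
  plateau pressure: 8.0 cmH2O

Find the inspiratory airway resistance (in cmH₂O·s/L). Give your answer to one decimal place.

Raw = (PIP − Pplat) / flow = (12.0 − 8.0) / 0.7333 = 4.0 / 0.7333 = 5.455 cmH2O·s/L.

5.5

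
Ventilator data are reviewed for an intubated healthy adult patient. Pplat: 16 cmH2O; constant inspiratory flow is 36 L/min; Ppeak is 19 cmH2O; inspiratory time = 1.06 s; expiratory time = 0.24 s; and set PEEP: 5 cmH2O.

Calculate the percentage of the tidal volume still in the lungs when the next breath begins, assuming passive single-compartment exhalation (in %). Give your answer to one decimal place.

43.6

Flow: 36 L/min ÷ 60 = 0.6 L/s.
Vt = flow × Ti = 0.6 L/s × 1.06 s × 1000 mL/L = 636.0 mL.
R = (PIP − Pplat)/V̇ = (19 − 16) / 0.6 = 3.0/0.6 = 5.0 cmH2O·s/L.
C = Vt/(Pplat − PEEP) = 636.0 / (16 − 5) = 636.0/11.0 = 57.818 mL/cmH2O.
τ = R × C = 5.0 × 0.05782 L/cmH2O = 0.2891 s.
Fraction remaining at end-expiration = e^(−Te/τ) = e^(−0.24/0.2891) = 0.436 → 43.6%.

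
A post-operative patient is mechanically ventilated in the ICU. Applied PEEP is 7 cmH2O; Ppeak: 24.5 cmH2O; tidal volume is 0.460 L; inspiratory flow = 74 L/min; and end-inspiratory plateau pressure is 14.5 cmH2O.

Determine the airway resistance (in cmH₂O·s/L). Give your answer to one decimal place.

Flow: 74 L/min ÷ 60 = 1.2333 L/s.
Raw = (PIP − Pplat) / flow = (24.5 − 14.5) / 1.2333 = 10.0 / 1.2333 = 8.108 cmH2O·s/L.

8.1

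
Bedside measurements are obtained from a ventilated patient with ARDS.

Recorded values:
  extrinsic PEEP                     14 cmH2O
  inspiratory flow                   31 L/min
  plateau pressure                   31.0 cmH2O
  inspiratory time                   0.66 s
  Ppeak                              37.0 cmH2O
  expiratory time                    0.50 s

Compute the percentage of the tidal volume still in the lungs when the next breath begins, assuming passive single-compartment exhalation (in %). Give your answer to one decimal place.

Flow: 31 L/min ÷ 60 = 0.5167 L/s.
Vt = flow × Ti = 0.5167 L/s × 0.66 s × 1000 mL/L = 341.02 mL.
R = (PIP − Pplat)/V̇ = (37.0 − 31.0) / 0.5167 = 6.0/0.5167 = 11.612 cmH2O·s/L.
C = Vt/(Pplat − PEEP) = 341.02 / (31.0 − 14) = 341.02/17.0 = 20.06 mL/cmH2O.
τ = R × C = 11.612 × 0.02006 L/cmH2O = 0.2329 s.
Fraction remaining at end-expiration = e^(−Te/τ) = e^(−0.50/0.2329) = 0.1169 → 11.69%.

11.7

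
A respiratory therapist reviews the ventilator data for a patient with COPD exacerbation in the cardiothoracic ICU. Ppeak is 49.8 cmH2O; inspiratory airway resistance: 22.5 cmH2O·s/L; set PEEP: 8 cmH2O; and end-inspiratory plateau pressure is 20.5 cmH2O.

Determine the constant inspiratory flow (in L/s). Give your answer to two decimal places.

flow = (PIP − Pplat) / Raw = 29.3 / 22.5 = 1.302 L/s.

1.30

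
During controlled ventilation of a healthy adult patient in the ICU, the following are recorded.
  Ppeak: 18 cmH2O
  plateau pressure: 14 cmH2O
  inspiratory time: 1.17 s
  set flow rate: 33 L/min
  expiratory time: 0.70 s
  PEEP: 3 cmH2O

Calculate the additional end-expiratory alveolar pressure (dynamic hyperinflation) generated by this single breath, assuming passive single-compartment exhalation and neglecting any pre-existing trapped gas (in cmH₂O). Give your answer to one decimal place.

Flow: 33 L/min ÷ 60 = 0.55 L/s.
Vt = flow × Ti = 0.55 L/s × 1.17 s × 1000 mL/L = 643.5 mL.
R = (PIP − Pplat)/V̇ = (18 − 14) / 0.55 = 4.0/0.55 = 7.273 cmH2O·s/L.
C = Vt/(Pplat − PEEP) = 643.5 / (14 − 3) = 643.5/11.0 = 58.5 mL/cmH2O.
τ = R × C = 7.273 × 0.0585 L/cmH2O = 0.4255 s.
Fraction remaining = e^(−Te/τ) = e^(−0.70/0.4255) = 0.193; trapped volume = 643.5 × 0.193 = 124.2 mL.
Additional alveolar pressure from trapping ≈ V_trapped / C = 124.2 / 58.5 = 2.123 cmH2O.

2.1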